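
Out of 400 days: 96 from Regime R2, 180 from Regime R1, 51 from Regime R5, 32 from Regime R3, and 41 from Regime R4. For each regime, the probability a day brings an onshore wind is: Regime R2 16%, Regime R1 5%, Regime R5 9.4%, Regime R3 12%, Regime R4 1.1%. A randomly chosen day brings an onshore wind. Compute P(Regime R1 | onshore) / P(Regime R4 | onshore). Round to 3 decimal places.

19.956

By Bayes' rule, posterior ∝ prior × likelihood:
  Regime R2: 0.24 × 0.16 = 0.0384
  Regime R1: 0.45 × 0.05 = 0.0225
  Regime R5: 0.1275 × 0.094 = 0.011985
  Regime R3: 0.08 × 0.12 = 0.0096
  Regime R4: 0.1025 × 0.011 = 0.0011275
Sum = 0.0836125.
The ratio is 0.0225 / 0.0011275 (the normalizer cancels) = 19.956.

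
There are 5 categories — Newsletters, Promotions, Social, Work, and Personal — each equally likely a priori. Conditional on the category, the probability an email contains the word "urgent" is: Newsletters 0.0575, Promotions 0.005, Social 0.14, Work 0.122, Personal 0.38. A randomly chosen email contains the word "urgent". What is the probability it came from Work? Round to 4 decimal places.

0.1732

With a uniform prior (1/5 each), posterior ∝ likelihood:
  Newsletters: 0.0575
  Promotions: 0.005
  Social: 0.14
  Work: 0.122
  Personal: 0.38
Normalizing constant = 0.7045.
P(Work | evidence) = 0.122 / 0.7045 ≈ 0.1732.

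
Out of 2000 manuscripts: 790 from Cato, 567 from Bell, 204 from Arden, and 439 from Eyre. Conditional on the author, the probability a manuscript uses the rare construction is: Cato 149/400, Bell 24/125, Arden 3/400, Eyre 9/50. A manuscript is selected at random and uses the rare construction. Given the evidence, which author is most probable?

Compute prior × likelihood for every hypothesis:
  Cato: 0.395 × 0.3725 = 0.1471375
  Bell: 0.2835 × 0.192 = 0.054432
  Arden: 0.102 × 0.0075 = 0.000765
  Eyre: 0.2195 × 0.18 = 0.03951
Total = 0.2418445.
Largest term belongs to Cato, so Cato is most probable.

Cato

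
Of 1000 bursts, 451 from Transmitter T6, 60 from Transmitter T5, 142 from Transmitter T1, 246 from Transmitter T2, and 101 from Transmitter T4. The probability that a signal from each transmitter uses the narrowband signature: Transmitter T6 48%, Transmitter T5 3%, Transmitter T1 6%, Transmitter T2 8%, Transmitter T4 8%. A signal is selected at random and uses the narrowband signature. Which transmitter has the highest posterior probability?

Transmitter T6

Unnormalized posteriors (prior × likelihood):
  Transmitter T6: 0.451 × 0.48 = 0.21648
  Transmitter T5: 0.06 × 0.03 = 0.0018
  Transmitter T1: 0.142 × 0.06 = 0.00852
  Transmitter T2: 0.246 × 0.08 = 0.01968
  Transmitter T4: 0.101 × 0.08 = 0.00808
Sum = 0.25456.
Largest term belongs to Transmitter T6, so Transmitter T6 is most probable.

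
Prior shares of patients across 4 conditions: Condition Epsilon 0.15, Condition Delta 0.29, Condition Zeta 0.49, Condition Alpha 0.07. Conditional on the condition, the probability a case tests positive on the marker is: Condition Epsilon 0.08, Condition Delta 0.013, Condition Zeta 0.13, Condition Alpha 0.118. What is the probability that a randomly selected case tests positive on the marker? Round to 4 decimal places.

0.0877

Prior × likelihood for each hypothesis:
  Condition Epsilon: 0.15 × 0.08 = 0.012
  Condition Delta: 0.29 × 0.013 = 0.00377
  Condition Zeta: 0.49 × 0.13 = 0.0637
  Condition Alpha: 0.07 × 0.118 = 0.00826
P(marker-positive) = 0.012 + 0.00377 + 0.0637 + 0.00826 = 0.08773 → 0.0877.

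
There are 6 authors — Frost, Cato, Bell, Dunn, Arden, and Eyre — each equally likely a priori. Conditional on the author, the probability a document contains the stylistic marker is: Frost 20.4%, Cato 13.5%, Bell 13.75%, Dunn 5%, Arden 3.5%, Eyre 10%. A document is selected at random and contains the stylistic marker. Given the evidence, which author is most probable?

Frost

Since the prior is uniform, the posterior is proportional to the likelihood:
  Frost: 0.204
  Cato: 0.135
  Bell: 0.1375
  Dunn: 0.05
  Arden: 0.035
  Eyre: 0.1
Sum = 0.6615.
Largest term belongs to Frost, so Frost is most probable.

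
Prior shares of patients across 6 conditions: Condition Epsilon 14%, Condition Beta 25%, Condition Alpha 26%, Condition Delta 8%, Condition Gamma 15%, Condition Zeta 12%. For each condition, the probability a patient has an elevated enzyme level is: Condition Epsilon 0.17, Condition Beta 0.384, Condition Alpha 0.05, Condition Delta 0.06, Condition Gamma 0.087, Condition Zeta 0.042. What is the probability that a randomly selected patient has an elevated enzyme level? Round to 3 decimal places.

0.156

By Bayes' rule, posterior ∝ prior × likelihood:
  Condition Epsilon: 0.14 × 0.17 = 0.0238
  Condition Beta: 0.25 × 0.384 = 0.096
  Condition Alpha: 0.26 × 0.05 = 0.013
  Condition Delta: 0.08 × 0.06 = 0.0048
  Condition Gamma: 0.15 × 0.087 = 0.01305
  Condition Zeta: 0.12 × 0.042 = 0.00504
P(elevated) = 0.0238 + 0.096 + 0.013 + 0.0048 + 0.01305 + 0.00504 = 0.15569 → 0.156.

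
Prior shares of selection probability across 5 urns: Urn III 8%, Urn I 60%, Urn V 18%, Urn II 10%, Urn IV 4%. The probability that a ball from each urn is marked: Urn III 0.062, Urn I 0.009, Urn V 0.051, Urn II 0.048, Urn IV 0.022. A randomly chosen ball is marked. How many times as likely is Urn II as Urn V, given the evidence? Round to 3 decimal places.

By Bayes' rule, posterior ∝ prior × likelihood:
  Urn III: 0.08 × 0.062 = 0.00496
  Urn I: 0.6 × 0.009 = 0.0054
  Urn V: 0.18 × 0.051 = 0.00918
  Urn II: 0.1 × 0.048 = 0.0048
  Urn IV: 0.04 × 0.022 = 0.00088
Normalizing constant = 0.02522.
The ratio is 0.0048 / 0.00918 (the normalizer cancels) = 0.523.

0.523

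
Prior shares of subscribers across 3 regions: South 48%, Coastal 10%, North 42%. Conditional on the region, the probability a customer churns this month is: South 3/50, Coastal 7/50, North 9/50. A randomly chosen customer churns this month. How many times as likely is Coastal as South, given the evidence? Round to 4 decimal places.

By Bayes' rule, posterior ∝ prior × likelihood:
  South: 0.48 × 0.06 = 0.0288
  Coastal: 0.1 × 0.14 = 0.014
  North: 0.42 × 0.18 = 0.0756
Sum = 0.1184.
The ratio is 0.014 / 0.0288 (the normalizer cancels) = 0.4861.

0.4861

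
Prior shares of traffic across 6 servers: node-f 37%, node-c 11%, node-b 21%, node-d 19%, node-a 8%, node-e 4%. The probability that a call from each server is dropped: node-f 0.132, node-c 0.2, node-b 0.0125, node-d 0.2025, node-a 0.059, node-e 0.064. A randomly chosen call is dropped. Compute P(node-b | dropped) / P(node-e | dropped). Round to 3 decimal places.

1.025

Prior × likelihood for each hypothesis:
  node-f: 0.37 × 0.132 = 0.04884
  node-c: 0.11 × 0.2 = 0.022
  node-b: 0.21 × 0.0125 = 0.002625
  node-d: 0.19 × 0.2025 = 0.038475
  node-a: 0.08 × 0.059 = 0.00472
  node-e: 0.04 × 0.064 = 0.00256
Sum = 0.11922.
The ratio is 0.002625 / 0.00256 (the normalizer cancels) = 1.025.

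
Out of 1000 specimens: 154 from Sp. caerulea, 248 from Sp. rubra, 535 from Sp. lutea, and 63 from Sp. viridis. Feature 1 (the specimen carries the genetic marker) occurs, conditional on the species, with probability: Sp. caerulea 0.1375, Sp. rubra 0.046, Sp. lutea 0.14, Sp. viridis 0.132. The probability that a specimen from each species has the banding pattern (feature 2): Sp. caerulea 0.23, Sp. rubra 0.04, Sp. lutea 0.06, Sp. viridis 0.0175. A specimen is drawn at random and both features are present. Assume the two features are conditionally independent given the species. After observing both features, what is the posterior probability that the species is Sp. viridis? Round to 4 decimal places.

Compute prior × likelihood for every hypothesis:
  Sp. caerulea: 0.154 × 0.1375 × 0.23 = 0.00487025
  Sp. rubra: 0.248 × 0.046 × 0.04 = 0.00045632
  Sp. lutea: 0.535 × 0.14 × 0.06 = 0.004494
  Sp. viridis: 0.063 × 0.132 × 0.0175 = 0.00014553
Sum = 0.0099661.
P(Sp. viridis | evidence) = 0.00014553 / 0.0099661 ≈ 0.0146.

0.0146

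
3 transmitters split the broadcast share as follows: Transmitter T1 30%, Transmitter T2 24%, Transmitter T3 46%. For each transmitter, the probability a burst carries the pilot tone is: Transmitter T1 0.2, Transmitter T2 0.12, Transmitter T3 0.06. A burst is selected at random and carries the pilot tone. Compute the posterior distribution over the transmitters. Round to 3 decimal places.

Transmitter T1 0.515, Transmitter T2 0.247, Transmitter T3 0.237

By Bayes' rule, posterior ∝ prior × likelihood:
  Transmitter T1: 0.3 × 0.2 = 0.06
  Transmitter T2: 0.24 × 0.12 = 0.0288
  Transmitter T3: 0.46 × 0.06 = 0.0276
Normalizing constant = 0.1164.
P(Transmitter T1 | pilot) = 0.06/0.1164 ≈ 0.515
P(Transmitter T2 | pilot) = 0.0288/0.1164 ≈ 0.247
P(Transmitter T3 | pilot) = 0.0276/0.1164 ≈ 0.237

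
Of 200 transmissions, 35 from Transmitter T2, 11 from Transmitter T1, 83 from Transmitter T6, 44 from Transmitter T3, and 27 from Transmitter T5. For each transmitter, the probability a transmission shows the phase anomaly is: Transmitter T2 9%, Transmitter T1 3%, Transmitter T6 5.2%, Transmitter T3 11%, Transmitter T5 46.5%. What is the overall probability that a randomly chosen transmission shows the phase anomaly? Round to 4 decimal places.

0.1260

Prior × likelihood for each hypothesis:
  Transmitter T2: 0.175 × 0.09 = 0.01575
  Transmitter T1: 0.055 × 0.03 = 0.00165
  Transmitter T6: 0.415 × 0.052 = 0.02158
  Transmitter T3: 0.22 × 0.11 = 0.0242
  Transmitter T5: 0.135 × 0.465 = 0.062775
P(anomaly) = 0.01575 + 0.00165 + 0.02158 + 0.0242 + 0.062775 = 0.125955 → 0.1260.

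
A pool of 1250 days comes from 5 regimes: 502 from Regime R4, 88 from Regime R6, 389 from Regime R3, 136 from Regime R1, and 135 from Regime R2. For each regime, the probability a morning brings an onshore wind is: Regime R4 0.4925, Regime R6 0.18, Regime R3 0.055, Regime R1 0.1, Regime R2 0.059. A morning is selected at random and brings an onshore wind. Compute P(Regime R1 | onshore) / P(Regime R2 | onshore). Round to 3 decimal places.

1.707

By Bayes' rule, posterior ∝ prior × likelihood:
  Regime R4: 0.4016 × 0.4925 = 0.197788
  Regime R6: 0.0704 × 0.18 = 0.012672
  Regime R3: 0.3112 × 0.055 = 0.017116
  Regime R1: 0.1088 × 0.1 = 0.01088
  Regime R2: 0.108 × 0.059 = 0.006372
Total = 0.244828.
The ratio is 0.01088 / 0.006372 (the normalizer cancels) = 1.707.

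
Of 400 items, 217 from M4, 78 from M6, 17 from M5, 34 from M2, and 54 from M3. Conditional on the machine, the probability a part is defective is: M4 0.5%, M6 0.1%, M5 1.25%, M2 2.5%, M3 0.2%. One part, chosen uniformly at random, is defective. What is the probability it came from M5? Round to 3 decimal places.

Prior × likelihood for each hypothesis:
  M4: 0.5425 × 0.005 = 0.0027125
  M6: 0.195 × 0.001 = 0.000195
  M5: 0.0425 × 0.0125 = 0.00053125
  M2: 0.085 × 0.025 = 0.002125
  M3: 0.135 × 0.002 = 0.00027
Total = 0.00583375.
P(M5 | evidence) = 0.00053125 / 0.00583375 ≈ 0.091.

0.091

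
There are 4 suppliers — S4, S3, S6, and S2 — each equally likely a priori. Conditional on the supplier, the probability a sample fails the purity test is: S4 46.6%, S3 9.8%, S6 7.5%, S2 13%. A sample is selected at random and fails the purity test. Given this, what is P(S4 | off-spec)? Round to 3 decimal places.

With a uniform prior (1/4 each), posterior ∝ likelihood:
  S4: 0.466
  S3: 0.098
  S6: 0.075
  S2: 0.13
Total = 0.769.
P(S4 | evidence) = 0.466 / 0.769 ≈ 0.606.

0.606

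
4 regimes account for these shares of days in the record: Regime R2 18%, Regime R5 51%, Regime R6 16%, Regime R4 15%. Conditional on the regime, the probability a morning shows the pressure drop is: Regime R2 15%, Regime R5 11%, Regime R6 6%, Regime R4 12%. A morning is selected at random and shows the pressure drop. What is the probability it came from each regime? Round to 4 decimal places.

Unnormalized posteriors (prior × likelihood):
  Regime R2: 0.18 × 0.15 = 0.027
  Regime R5: 0.51 × 0.11 = 0.0561
  Regime R6: 0.16 × 0.06 = 0.0096
  Regime R4: 0.15 × 0.12 = 0.018
Sum = 0.1107.
P(Regime R2 | drop) = 0.027/0.1107 ≈ 0.2439
P(Regime R5 | drop) = 0.0561/0.1107 ≈ 0.5068
P(Regime R6 | drop) = 0.0096/0.1107 ≈ 0.0867
P(Regime R4 | drop) = 0.018/0.1107 ≈ 0.1626
(Check: 0.2439+0.5068+0.0867+0.1626 = 1.0000.)

Regime R2 0.2439, Regime R5 0.5068, Regime R6 0.0867, Regime R4 0.1626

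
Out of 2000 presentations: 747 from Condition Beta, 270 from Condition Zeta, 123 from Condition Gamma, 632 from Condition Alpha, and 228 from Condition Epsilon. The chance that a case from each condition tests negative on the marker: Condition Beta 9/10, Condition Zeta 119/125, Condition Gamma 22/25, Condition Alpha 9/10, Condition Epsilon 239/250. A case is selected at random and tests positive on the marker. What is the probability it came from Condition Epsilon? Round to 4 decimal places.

Taking complements, P(marker-positive | each) = Condition Beta 0.1, Condition Zeta 0.048, Condition Gamma 0.12, Condition Alpha 0.1, Condition Epsilon 0.044.
Unnormalized posteriors (prior × likelihood):
  Condition Beta: 0.3735 × 0.1 = 0.03735
  Condition Zeta: 0.135 × 0.048 = 0.00648
  Condition Gamma: 0.0615 × 0.12 = 0.00738
  Condition Alpha: 0.316 × 0.1 = 0.0316
  Condition Epsilon: 0.114 × 0.044 = 0.005016
Sum = 0.087826.
P(Condition Epsilon | evidence) = 0.005016 / 0.087826 ≈ 0.0571.

0.0571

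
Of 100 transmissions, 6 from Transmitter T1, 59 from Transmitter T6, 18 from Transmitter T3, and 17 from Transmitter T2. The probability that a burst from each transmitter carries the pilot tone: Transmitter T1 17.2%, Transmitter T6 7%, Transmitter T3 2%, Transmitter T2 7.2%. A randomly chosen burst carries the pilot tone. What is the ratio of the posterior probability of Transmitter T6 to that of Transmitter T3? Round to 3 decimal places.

11.472

Prior × likelihood for each hypothesis:
  Transmitter T1: 0.06 × 0.172 = 0.01032
  Transmitter T6: 0.59 × 0.07 = 0.0413
  Transmitter T3: 0.18 × 0.02 = 0.0036
  Transmitter T2: 0.17 × 0.072 = 0.01224
Total = 0.06746.
The ratio is 0.0413 / 0.0036 (the normalizer cancels) = 11.472.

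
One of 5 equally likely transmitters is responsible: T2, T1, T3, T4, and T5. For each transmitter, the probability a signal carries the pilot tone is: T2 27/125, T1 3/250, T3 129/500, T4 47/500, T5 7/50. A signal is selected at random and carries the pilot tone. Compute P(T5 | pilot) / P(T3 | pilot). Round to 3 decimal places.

Since the prior is uniform, the posterior is proportional to the likelihood:
  T2: 0.216
  T1: 0.012
  T3: 0.258
  T4: 0.094
  T5: 0.14
Total = 0.72.
The ratio is 0.14 / 0.258 (the normalizer cancels) = 0.543.

0.543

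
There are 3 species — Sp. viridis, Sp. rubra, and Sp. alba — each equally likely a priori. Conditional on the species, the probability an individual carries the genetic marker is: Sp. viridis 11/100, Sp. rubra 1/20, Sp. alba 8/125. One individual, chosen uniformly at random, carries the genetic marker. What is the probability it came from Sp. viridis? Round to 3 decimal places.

0.491

With a uniform prior (1/3 each), posterior ∝ likelihood:
  Sp. viridis: 0.11
  Sp. rubra: 0.05
  Sp. alba: 0.064
Normalizing constant = 0.224.
P(Sp. viridis | evidence) = 0.11 / 0.224 ≈ 0.491.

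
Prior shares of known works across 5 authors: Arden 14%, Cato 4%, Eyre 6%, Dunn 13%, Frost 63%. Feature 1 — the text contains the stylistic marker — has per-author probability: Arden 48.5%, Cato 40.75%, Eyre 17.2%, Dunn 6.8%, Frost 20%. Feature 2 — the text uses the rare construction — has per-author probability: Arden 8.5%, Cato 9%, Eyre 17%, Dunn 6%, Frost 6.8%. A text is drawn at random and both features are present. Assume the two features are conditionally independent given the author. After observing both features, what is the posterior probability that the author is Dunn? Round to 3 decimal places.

0.029

Compute prior × likelihood for every hypothesis:
  Arden: 0.14 × 0.485 × 0.085 = 0.0057715
  Cato: 0.04 × 0.4075 × 0.09 = 0.001467
  Eyre: 0.06 × 0.172 × 0.17 = 0.0017544
  Dunn: 0.13 × 0.068 × 0.06 = 0.0005304
  Frost: 0.63 × 0.2 × 0.068 = 0.008568
Normalizing constant = 0.0180913.
P(Dunn | evidence) = 0.0005304 / 0.0180913 ≈ 0.029.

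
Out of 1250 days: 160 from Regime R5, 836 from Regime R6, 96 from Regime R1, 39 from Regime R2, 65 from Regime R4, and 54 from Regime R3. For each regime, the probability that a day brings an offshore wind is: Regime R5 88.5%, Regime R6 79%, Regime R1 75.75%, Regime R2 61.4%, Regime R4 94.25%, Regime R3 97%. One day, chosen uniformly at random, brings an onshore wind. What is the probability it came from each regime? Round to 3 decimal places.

Regime R5 0.077, Regime R6 0.739, Regime R1 0.098, Regime R2 0.063, Regime R4 0.016, Regime R3 0.007

Taking complements, P(onshore | each) = Regime R5 0.115, Regime R6 0.21, Regime R1 0.2425, Regime R2 0.386, Regime R4 0.0575, Regime R3 0.03.
Compute prior × likelihood for every hypothesis:
  Regime R5: 0.128 × 0.115 = 0.01472
  Regime R6: 0.6688 × 0.21 = 0.140448
  Regime R1: 0.0768 × 0.2425 = 0.018624
  Regime R2: 0.0312 × 0.386 = 0.0120432
  Regime R4: 0.052 × 0.0575 = 0.00299
  Regime R3: 0.0432 × 0.03 = 0.001296
Total = 0.1901212.
P(Regime R5 | onshore) = 0.01472/0.1901212 ≈ 0.077
P(Regime R6 | onshore) = 0.140448/0.1901212 ≈ 0.739
P(Regime R1 | onshore) = 0.018624/0.1901212 ≈ 0.098
P(Regime R2 | onshore) = 0.0120432/0.1901212 ≈ 0.063
P(Regime R4 | onshore) = 0.00299/0.1901212 ≈ 0.016
P(Regime R3 | onshore) = 0.001296/0.1901212 ≈ 0.007
(Check: 0.077+0.739+0.098+0.063+0.016+0.007 = 1.000.)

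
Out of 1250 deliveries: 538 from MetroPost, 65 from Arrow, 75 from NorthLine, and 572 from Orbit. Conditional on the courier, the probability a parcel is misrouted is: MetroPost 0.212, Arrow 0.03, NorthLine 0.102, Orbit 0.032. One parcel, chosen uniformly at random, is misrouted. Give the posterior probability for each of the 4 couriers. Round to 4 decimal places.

MetroPost 0.8034, Arrow 0.0137, NorthLine 0.0539, Orbit 0.1289

By Bayes' rule, posterior ∝ prior × likelihood:
  MetroPost: 0.4304 × 0.212 = 0.0912448
  Arrow: 0.052 × 0.03 = 0.00156
  NorthLine: 0.06 × 0.102 = 0.00612
  Orbit: 0.4576 × 0.032 = 0.0146432
Total = 0.113568.
P(MetroPost | misrouted) = 0.0912448/0.113568 ≈ 0.8034
P(Arrow | misrouted) = 0.00156/0.113568 ≈ 0.0137
P(NorthLine | misrouted) = 0.00612/0.113568 ≈ 0.0539
P(Orbit | misrouted) = 0.0146432/0.113568 ≈ 0.1289
(Check: 0.8034+0.0137+0.0539+0.1289 = 0.9999.)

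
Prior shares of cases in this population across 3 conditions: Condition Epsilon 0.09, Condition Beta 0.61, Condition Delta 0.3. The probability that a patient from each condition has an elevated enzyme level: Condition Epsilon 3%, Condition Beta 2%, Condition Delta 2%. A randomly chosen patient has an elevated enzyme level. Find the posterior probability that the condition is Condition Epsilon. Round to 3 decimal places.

Compute prior × likelihood for every hypothesis:
  Condition Epsilon: 0.09 × 0.03 = 0.0027
  Condition Beta: 0.61 × 0.02 = 0.0122
  Condition Delta: 0.3 × 0.02 = 0.006
Total = 0.0209.
P(Condition Epsilon | evidence) = 0.0027 / 0.0209 ≈ 0.129.

0.129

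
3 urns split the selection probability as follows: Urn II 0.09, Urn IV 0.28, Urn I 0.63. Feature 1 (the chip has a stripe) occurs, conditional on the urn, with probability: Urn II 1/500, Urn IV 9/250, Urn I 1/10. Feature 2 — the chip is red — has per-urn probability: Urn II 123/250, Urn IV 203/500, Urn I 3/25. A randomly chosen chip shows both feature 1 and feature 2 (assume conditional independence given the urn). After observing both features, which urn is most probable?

Unnormalized posteriors (prior × likelihood):
  Urn II: 0.09 × 0.002 × 0.492 = 0.00008856
  Urn IV: 0.28 × 0.036 × 0.406 = 0.00409248
  Urn I: 0.63 × 0.1 × 0.12 = 0.00756
Total = 0.01174104.
Largest term belongs to Urn I, so Urn I is most probable.

Urn I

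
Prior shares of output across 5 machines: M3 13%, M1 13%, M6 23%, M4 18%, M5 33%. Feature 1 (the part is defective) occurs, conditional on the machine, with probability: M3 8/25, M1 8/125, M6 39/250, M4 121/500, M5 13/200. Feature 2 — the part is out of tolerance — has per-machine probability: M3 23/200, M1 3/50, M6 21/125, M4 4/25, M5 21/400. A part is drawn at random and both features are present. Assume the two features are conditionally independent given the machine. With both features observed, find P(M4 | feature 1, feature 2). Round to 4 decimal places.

Unnormalized posteriors (prior × likelihood):
  M3: 0.13 × 0.32 × 0.115 = 0.004784
  M1: 0.13 × 0.064 × 0.06 = 0.0004992
  M6: 0.23 × 0.156 × 0.168 = 0.00602784
  M4: 0.18 × 0.242 × 0.16 = 0.0069696
  M5: 0.33 × 0.065 × 0.0525 = 0.001126125
Sum = 0.019406765.
P(M4 | evidence) = 0.0069696 / 0.019406765 ≈ 0.3591.

0.3591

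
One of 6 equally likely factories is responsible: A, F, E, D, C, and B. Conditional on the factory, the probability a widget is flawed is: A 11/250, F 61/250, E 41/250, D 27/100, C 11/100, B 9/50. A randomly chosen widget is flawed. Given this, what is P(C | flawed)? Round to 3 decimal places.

0.109

Since the prior is uniform, the posterior is proportional to the likelihood:
  A: 0.044
  F: 0.244
  E: 0.164
  D: 0.27
  C: 0.11
  B: 0.18
Sum = 1.012.
P(C | evidence) = 0.11 / 1.012 ≈ 0.109.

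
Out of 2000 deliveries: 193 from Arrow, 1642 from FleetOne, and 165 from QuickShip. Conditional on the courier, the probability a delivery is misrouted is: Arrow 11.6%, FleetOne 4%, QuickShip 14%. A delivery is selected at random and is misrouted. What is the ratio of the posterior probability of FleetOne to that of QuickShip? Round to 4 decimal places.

2.8433

By Bayes' rule, posterior ∝ prior × likelihood:
  Arrow: 0.0965 × 0.116 = 0.011194
  FleetOne: 0.821 × 0.04 = 0.03284
  QuickShip: 0.0825 × 0.14 = 0.01155
Normalizing constant = 0.055584.
The ratio is 0.03284 / 0.01155 (the normalizer cancels) = 2.8433.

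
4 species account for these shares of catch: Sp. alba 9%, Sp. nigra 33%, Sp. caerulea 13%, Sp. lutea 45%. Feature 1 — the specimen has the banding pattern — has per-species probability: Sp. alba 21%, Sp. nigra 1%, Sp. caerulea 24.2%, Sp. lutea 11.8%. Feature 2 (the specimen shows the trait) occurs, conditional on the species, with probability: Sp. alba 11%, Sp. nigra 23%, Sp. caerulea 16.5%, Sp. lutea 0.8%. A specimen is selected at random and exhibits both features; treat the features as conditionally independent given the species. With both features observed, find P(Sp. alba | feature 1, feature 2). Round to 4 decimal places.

By Bayes' rule, posterior ∝ prior × likelihood:
  Sp. alba: 0.09 × 0.21 × 0.11 = 0.002079
  Sp. nigra: 0.33 × 0.01 × 0.23 = 0.000759
  Sp. caerulea: 0.13 × 0.242 × 0.165 = 0.0051909
  Sp. lutea: 0.45 × 0.118 × 0.008 = 0.0004248
Total = 0.0084537.
P(Sp. alba | evidence) = 0.002079 / 0.0084537 ≈ 0.2459.

0.2459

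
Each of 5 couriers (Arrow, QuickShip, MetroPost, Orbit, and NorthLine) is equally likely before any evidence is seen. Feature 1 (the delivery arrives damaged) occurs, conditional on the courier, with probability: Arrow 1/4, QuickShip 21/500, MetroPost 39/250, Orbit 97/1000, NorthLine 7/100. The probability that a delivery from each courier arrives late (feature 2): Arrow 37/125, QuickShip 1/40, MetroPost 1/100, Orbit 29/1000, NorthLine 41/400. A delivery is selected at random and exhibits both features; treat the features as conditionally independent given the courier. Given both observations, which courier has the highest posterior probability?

With a uniform prior (1/5 each), posterior ∝ likelihood:
  Arrow: 0.25 × 0.296 = 0.074
  QuickShip: 0.042 × 0.025 = 0.00105
  MetroPost: 0.156 × 0.01 = 0.00156
  Orbit: 0.097 × 0.029 = 0.002813
  NorthLine: 0.07 × 0.1025 = 0.007175
Sum = 0.086598.
Largest term belongs to Arrow, so Arrow is most probable.

Arrow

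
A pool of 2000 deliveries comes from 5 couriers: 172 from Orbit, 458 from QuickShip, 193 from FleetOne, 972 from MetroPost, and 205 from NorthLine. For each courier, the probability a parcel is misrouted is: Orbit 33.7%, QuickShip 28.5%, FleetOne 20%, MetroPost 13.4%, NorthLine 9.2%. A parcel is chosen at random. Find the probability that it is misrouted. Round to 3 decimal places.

By Bayes' rule, posterior ∝ prior × likelihood:
  Orbit: 0.086 × 0.337 = 0.028982
  QuickShip: 0.229 × 0.285 = 0.065265
  FleetOne: 0.0965 × 0.2 = 0.0193
  MetroPost: 0.486 × 0.134 = 0.065124
  NorthLine: 0.1025 × 0.092 = 0.00943
P(misrouted) = 0.028982 + 0.065265 + 0.0193 + 0.065124 + 0.00943 = 0.188101 → 0.188.

0.188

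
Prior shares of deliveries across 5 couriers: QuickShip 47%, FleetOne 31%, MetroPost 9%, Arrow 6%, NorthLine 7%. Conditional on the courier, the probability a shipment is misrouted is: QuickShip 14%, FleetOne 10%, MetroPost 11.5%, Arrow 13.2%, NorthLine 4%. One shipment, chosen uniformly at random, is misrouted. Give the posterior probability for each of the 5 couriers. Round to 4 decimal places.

Unnormalized posteriors (prior × likelihood):
  QuickShip: 0.47 × 0.14 = 0.0658
  FleetOne: 0.31 × 0.1 = 0.031
  MetroPost: 0.09 × 0.115 = 0.01035
  Arrow: 0.06 × 0.132 = 0.00792
  NorthLine: 0.07 × 0.04 = 0.0028
Normalizing constant = 0.11787.
P(QuickShip | misrouted) = 0.0658/0.11787 ≈ 0.5582
P(FleetOne | misrouted) = 0.031/0.11787 ≈ 0.2630
P(MetroPost | misrouted) = 0.01035/0.11787 ≈ 0.0878
P(Arrow | misrouted) = 0.00792/0.11787 ≈ 0.0672
P(NorthLine | misrouted) = 0.0028/0.11787 ≈ 0.0238
(Check: 0.5582+0.2630+0.0878+0.0672+0.0238 = 1.0000.)

QuickShip 0.5582, FleetOne 0.2630, MetroPost 0.0878, Arrow 0.0672, NorthLine 0.0238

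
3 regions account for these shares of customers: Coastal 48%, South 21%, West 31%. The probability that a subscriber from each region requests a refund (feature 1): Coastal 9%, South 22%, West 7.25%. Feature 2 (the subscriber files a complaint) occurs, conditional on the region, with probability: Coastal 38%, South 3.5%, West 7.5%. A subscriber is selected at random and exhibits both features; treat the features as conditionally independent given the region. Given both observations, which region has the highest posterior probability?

Compute prior × likelihood for every hypothesis:
  Coastal: 0.48 × 0.09 × 0.38 = 0.016416
  South: 0.21 × 0.22 × 0.035 = 0.001617
  West: 0.31 × 0.0725 × 0.075 = 0.001685625
Normalizing constant = 0.019718625.
Largest term belongs to Coastal, so Coastal is most probable.

Coastal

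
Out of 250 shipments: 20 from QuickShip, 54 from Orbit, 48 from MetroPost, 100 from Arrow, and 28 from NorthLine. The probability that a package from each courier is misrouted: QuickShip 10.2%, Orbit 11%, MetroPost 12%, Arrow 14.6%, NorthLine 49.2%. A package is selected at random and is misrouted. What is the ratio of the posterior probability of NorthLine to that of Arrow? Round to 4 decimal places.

Prior × likelihood for each hypothesis:
  QuickShip: 0.08 × 0.102 = 0.00816
  Orbit: 0.216 × 0.11 = 0.02376
  MetroPost: 0.192 × 0.12 = 0.02304
  Arrow: 0.4 × 0.146 = 0.0584
  NorthLine: 0.112 × 0.492 = 0.055104
Normalizing constant = 0.168464.
The ratio is 0.055104 / 0.0584 (the normalizer cancels) = 0.9436.

0.9436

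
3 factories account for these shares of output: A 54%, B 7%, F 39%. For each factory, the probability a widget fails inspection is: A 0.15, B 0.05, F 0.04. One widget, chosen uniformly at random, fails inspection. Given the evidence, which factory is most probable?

A

Unnormalized posteriors (prior × likelihood):
  A: 0.54 × 0.15 = 0.081
  B: 0.07 × 0.05 = 0.0035
  F: 0.39 × 0.04 = 0.0156
Normalizing constant = 0.1001.
Largest term belongs to A, so A is most probable.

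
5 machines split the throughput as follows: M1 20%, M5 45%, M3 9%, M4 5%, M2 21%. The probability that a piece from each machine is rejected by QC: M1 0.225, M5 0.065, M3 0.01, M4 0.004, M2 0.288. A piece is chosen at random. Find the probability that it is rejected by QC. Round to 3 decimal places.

Compute prior × likelihood for every hypothesis:
  M1: 0.2 × 0.225 = 0.045
  M5: 0.45 × 0.065 = 0.02925
  M3: 0.09 × 0.01 = 0.0009
  M4: 0.05 × 0.004 = 0.0002
  M2: 0.21 × 0.288 = 0.06048
P(rejected) = 0.045 + 0.02925 + 0.0009 + 0.0002 + 0.06048 = 0.13583 → 0.136.

0.136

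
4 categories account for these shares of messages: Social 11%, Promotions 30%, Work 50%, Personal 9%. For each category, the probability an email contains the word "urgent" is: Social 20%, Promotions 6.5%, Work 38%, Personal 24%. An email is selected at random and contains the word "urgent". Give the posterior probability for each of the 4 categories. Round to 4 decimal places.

Unnormalized posteriors (prior × likelihood):
  Social: 0.11 × 0.2 = 0.022
  Promotions: 0.3 × 0.065 = 0.0195
  Work: 0.5 × 0.38 = 0.19
  Personal: 0.09 × 0.24 = 0.0216
Normalizing constant = 0.2531.
P(Social | urgent-flag) = 0.022/0.2531 ≈ 0.0869
P(Promotions | urgent-flag) = 0.0195/0.2531 ≈ 0.0770
P(Work | urgent-flag) = 0.19/0.2531 ≈ 0.7507
P(Personal | urgent-flag) = 0.0216/0.2531 ≈ 0.0853

Social 0.0869, Promotions 0.0770, Work 0.7507, Personal 0.0853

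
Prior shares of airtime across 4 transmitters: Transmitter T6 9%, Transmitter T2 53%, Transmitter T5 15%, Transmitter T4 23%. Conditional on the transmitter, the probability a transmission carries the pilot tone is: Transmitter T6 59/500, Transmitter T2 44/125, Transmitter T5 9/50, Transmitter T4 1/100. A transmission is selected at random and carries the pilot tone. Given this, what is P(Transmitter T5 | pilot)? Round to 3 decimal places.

Unnormalized posteriors (prior × likelihood):
  Transmitter T6: 0.09 × 0.118 = 0.01062
  Transmitter T2: 0.53 × 0.352 = 0.18656
  Transmitter T5: 0.15 × 0.18 = 0.027
  Transmitter T4: 0.23 × 0.01 = 0.0023
Total = 0.22648.
P(Transmitter T5 | evidence) = 0.027 / 0.22648 ≈ 0.119.

0.119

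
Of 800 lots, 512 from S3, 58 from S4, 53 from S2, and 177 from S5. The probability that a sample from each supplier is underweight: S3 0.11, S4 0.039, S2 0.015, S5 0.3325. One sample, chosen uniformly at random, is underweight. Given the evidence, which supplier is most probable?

By Bayes' rule, posterior ∝ prior × likelihood:
  S3: 0.64 × 0.11 = 0.0704
  S4: 0.0725 × 0.039 = 0.0028275
  S2: 0.06625 × 0.015 = 0.00099375
  S5: 0.22125 × 0.3325 = 0.073565625
Total = 0.147786875.
Largest term belongs to S5, so S5 is most probable.

S5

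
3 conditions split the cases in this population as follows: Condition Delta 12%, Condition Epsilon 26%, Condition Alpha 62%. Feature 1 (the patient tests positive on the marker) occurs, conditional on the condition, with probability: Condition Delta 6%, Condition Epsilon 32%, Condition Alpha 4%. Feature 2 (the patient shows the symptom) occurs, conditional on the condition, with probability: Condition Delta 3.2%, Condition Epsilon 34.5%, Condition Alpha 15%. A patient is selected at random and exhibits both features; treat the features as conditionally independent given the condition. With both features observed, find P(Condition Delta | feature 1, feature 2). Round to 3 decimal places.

Compute prior × likelihood for every hypothesis:
  Condition Delta: 0.12 × 0.06 × 0.032 = 0.0002304
  Condition Epsilon: 0.26 × 0.32 × 0.345 = 0.028704
  Condition Alpha: 0.62 × 0.04 × 0.15 = 0.00372
Total = 0.0326544.
P(Condition Delta | evidence) = 0.0002304 / 0.0326544 ≈ 0.007.

0.007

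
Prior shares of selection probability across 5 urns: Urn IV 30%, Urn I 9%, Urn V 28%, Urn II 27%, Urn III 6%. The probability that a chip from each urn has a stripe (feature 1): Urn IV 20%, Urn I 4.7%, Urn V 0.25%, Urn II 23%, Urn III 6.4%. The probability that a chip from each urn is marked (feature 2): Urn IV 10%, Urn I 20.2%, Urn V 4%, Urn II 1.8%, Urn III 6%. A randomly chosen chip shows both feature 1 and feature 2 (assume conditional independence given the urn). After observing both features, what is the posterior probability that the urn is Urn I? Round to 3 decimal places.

0.104

Prior × likelihood for each hypothesis:
  Urn IV: 0.3 × 0.2 × 0.1 = 0.006
  Urn I: 0.09 × 0.047 × 0.202 = 0.00085446
  Urn V: 0.28 × 0.0025 × 0.04 = 0.000028
  Urn II: 0.27 × 0.23 × 0.018 = 0.0011178
  Urn III: 0.06 × 0.064 × 0.06 = 0.0002304
Total = 0.00823066.
P(Urn I | evidence) = 0.00085446 / 0.00823066 ≈ 0.104.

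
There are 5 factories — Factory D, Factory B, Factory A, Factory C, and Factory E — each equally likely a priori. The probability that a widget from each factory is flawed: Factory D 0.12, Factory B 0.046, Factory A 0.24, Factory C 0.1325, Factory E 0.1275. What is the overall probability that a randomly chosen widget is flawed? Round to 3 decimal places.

With a uniform prior (1/5 each), posterior ∝ likelihood:
  Factory D: 0.12
  Factory B: 0.046
  Factory A: 0.24
  Factory C: 0.1325
  Factory E: 0.1275
P(flawed) = (1/5) × (0.12 + 0.046 + 0.24 + 0.1325 + 0.1275) = 0.666/5 ≈ 0.133.

0.133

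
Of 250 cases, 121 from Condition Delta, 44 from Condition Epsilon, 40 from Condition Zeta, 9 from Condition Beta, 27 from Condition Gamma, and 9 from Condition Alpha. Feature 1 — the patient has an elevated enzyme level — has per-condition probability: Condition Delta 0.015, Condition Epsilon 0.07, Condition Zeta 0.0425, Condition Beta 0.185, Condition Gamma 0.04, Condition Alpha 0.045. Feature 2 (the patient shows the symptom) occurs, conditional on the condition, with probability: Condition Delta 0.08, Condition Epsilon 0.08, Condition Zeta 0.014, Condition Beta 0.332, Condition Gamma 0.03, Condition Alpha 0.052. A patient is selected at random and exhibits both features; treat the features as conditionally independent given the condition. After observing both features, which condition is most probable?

Compute prior × likelihood for every hypothesis:
  Condition Delta: 0.484 × 0.015 × 0.08 = 0.0005808
  Condition Epsilon: 0.176 × 0.07 × 0.08 = 0.0009856
  Condition Zeta: 0.16 × 0.0425 × 0.014 = 0.0000952
  Condition Beta: 0.036 × 0.185 × 0.332 = 0.00221112
  Condition Gamma: 0.108 × 0.04 × 0.03 = 0.0001296
  Condition Alpha: 0.036 × 0.045 × 0.052 = 0.00008424
Total = 0.00408656.
Largest term belongs to Condition Beta, so Condition Beta is most probable.

Condition Beta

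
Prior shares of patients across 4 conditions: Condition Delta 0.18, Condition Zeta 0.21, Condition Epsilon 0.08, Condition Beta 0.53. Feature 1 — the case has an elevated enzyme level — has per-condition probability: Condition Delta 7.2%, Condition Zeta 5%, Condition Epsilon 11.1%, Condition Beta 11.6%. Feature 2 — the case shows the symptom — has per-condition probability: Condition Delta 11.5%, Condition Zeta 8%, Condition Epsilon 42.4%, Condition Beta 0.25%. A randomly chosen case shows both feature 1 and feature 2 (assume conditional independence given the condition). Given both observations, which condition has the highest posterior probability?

Condition Epsilon

Compute prior × likelihood for every hypothesis:
  Condition Delta: 0.18 × 0.072 × 0.115 = 0.0014904
  Condition Zeta: 0.21 × 0.05 × 0.08 = 0.00084
  Condition Epsilon: 0.08 × 0.111 × 0.424 = 0.00376512
  Condition Beta: 0.53 × 0.116 × 0.0025 = 0.0001537
Normalizing constant = 0.00624922.
Largest term belongs to Condition Epsilon, so Condition Epsilon is most probable.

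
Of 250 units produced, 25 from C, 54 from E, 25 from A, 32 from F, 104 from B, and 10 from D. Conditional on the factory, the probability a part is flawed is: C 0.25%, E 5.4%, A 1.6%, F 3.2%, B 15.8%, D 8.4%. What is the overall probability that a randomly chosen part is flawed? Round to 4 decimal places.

0.0867

By Bayes' rule, posterior ∝ prior × likelihood:
  C: 0.1 × 0.0025 = 0.00025
  E: 0.216 × 0.054 = 0.011664
  A: 0.1 × 0.016 = 0.0016
  F: 0.128 × 0.032 = 0.004096
  B: 0.416 × 0.158 = 0.065728
  D: 0.04 × 0.084 = 0.00336
P(flawed) = 0.00025 + 0.011664 + 0.0016 + 0.004096 + 0.065728 + 0.00336 = 0.086698 → 0.0867.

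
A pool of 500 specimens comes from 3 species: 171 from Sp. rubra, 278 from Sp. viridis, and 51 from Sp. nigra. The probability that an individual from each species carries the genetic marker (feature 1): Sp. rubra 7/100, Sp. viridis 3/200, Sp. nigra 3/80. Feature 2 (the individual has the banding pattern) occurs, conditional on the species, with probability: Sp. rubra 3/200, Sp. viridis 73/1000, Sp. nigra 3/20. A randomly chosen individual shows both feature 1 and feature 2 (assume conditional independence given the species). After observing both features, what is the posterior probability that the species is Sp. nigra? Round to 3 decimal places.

0.372

Compute prior × likelihood for every hypothesis:
  Sp. rubra: 0.342 × 0.07 × 0.015 = 0.0003591
  Sp. viridis: 0.556 × 0.015 × 0.073 = 0.00060882
  Sp. nigra: 0.102 × 0.0375 × 0.15 = 0.00057375
Sum = 0.00154167.
P(Sp. nigra | evidence) = 0.00057375 / 0.00154167 ≈ 0.372.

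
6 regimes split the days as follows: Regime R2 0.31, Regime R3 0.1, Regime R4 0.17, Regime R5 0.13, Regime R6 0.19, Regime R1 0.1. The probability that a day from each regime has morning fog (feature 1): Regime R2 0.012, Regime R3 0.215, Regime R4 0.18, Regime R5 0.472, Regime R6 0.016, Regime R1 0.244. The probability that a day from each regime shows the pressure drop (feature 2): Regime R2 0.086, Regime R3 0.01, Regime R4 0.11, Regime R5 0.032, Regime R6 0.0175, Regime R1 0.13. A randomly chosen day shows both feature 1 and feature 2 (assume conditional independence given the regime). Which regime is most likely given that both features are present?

Compute prior × likelihood for every hypothesis:
  Regime R2: 0.31 × 0.012 × 0.086 = 0.00031992
  Regime R3: 0.1 × 0.215 × 0.01 = 0.000215
  Regime R4: 0.17 × 0.18 × 0.11 = 0.003366
  Regime R5: 0.13 × 0.472 × 0.032 = 0.00196352
  Regime R6: 0.19 × 0.016 × 0.0175 = 0.0000532
  Regime R1: 0.1 × 0.244 × 0.13 = 0.003172
Total = 0.00908964.
Largest term belongs to Regime R4, so Regime R4 is most probable.

Regime R4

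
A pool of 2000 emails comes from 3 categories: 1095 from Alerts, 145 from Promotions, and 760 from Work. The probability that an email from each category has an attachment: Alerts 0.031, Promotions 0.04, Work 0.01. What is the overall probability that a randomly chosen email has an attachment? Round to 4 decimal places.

Unnormalized posteriors (prior × likelihood):
  Alerts: 0.5475 × 0.031 = 0.0169725
  Promotions: 0.0725 × 0.04 = 0.0029
  Work: 0.38 × 0.01 = 0.0038
P(attachment) = 0.0169725 + 0.0029 + 0.0038 = 0.0236725 → 0.0237.

0.0237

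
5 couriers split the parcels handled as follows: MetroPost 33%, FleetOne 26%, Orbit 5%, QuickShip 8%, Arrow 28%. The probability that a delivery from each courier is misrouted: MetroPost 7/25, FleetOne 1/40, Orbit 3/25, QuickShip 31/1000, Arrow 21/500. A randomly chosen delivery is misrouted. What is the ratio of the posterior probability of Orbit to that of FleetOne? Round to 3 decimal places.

0.923

Unnormalized posteriors (prior × likelihood):
  MetroPost: 0.33 × 0.28 = 0.0924
  FleetOne: 0.26 × 0.025 = 0.0065
  Orbit: 0.05 × 0.12 = 0.006
  QuickShip: 0.08 × 0.031 = 0.00248
  Arrow: 0.28 × 0.042 = 0.01176
Normalizing constant = 0.11914.
The ratio is 0.006 / 0.0065 (the normalizer cancels) = 0.923.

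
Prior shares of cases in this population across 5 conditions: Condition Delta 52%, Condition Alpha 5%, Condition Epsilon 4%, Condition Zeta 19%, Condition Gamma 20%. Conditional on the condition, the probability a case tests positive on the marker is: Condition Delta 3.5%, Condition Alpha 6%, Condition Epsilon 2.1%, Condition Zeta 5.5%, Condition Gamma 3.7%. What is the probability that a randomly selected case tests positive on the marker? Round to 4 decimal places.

0.0399

Compute prior × likelihood for every hypothesis:
  Condition Delta: 0.52 × 0.035 = 0.0182
  Condition Alpha: 0.05 × 0.06 = 0.003
  Condition Epsilon: 0.04 × 0.021 = 0.00084
  Condition Zeta: 0.19 × 0.055 = 0.01045
  Condition Gamma: 0.2 × 0.037 = 0.0074
P(marker-positive) = 0.0182 + 0.003 + 0.00084 + 0.01045 + 0.0074 = 0.03989 → 0.0399.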